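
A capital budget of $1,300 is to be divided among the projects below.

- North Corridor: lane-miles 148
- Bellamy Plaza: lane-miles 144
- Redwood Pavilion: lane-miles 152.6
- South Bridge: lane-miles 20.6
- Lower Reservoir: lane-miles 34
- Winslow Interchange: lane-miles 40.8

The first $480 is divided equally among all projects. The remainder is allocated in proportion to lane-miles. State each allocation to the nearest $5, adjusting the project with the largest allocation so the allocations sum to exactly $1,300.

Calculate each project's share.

North Corridor: $305; Bellamy Plaza: $300; Redwood Pavilion: $315; South Bridge: $110; Lower Reservoir: $130; Winslow Interchange: $140

First tranche $480 split equally: $80 each.
Remainder $820 by lane-miles (total 540): North Corridor 224.74 → $225; Bellamy Plaza 218.67 → $220; Redwood Pavilion 231.73 → $230; South Bridge 31.28 → $30; Lower Reservoir 51.63 → $50; Winslow Interchange 61.96 → $60.
Rounding difference +$5 on remainder applied to Redwood Pavilion.
Totals: North Corridor $80 + $225 = $305; Bellamy Plaza $80 + $220 = $300; Redwood Pavilion $80 + $235 = $315; South Bridge $80 + $30 = $110; Lower Reservoir $80 + $50 = $130; Winslow Interchange $80 + $60 = $140.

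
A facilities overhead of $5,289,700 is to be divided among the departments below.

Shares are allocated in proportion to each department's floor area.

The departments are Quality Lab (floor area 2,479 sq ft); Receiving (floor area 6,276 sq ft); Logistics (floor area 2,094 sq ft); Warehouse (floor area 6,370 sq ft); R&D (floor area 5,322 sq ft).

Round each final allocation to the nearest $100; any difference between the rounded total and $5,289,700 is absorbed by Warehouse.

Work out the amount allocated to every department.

Quality Lab: $581,700 | Receiving: $1,472,800 | Logistics: $491,400 | Warehouse: $1,494,900 | R&D: $1,248,900

Total floor area = 22,541.
Pro-rata amounts: Quality Lab 2,479/22,541 × $5,289,700 = 581,747.32; Receiving 6,276/22,541 × $5,289,700 = 1,472,789.90; Logistics 2,094/22,541 × $5,289,700 = 491,399.31; Warehouse 6,370/22,541 × $5,289,700 = 1,494,848.90; R&D 5,322/22,541 × $5,289,700 = 1,248,914.57.
After rounding ($100): Quality Lab $581,700; Receiving $1,472,800; Logistics $491,400; Warehouse $1,494,800; R&D $1,248,900. Sum = $5,289,600.
Difference $5,289,700 − $5,289,600 = +$100 applied to Warehouse: Warehouse becomes $1,494,900.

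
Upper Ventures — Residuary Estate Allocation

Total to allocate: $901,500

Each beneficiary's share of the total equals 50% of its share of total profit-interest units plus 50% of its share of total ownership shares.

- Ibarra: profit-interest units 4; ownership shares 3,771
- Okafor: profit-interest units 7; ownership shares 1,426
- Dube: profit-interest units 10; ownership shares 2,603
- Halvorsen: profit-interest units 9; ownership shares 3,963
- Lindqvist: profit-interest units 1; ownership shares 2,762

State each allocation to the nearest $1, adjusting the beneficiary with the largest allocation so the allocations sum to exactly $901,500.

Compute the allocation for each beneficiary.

Profit-interest units total 31; ownership shares total 14,525.
Blended shares (50% profit-interest units + 50% ownership shares): Ibarra 0.1943; Okafor 0.1620; Dube 0.2509; Halvorsen 0.2816; Lindqvist 0.1112.
Pro-rata amounts: Ibarra 175,185.61; Okafor 146,034.89; Dube 226,181.35; Halvorsen 253,845.502; Lindqvist 100,252.65.
Rounded to nearest $1: Ibarra $175,186; Okafor $146,035; Dube $226,181; Halvorsen $253,846; Lindqvist $100,253. Sum = $901,501.
Difference $901,500 − $901,501 = −$1 applied to largest allocation (Halvorsen): Halvorsen becomes $253,845.

Ibarra: $175,186; Okafor: $146,035; Dube: $226,181; Halvorsen: $253,845; Lindqvist: $100,253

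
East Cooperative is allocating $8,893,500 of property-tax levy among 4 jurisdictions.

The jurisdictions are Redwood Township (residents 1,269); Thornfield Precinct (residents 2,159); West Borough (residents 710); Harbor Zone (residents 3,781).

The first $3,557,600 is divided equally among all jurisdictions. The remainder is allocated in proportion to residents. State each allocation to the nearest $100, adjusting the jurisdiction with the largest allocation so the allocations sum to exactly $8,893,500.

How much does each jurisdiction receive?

Equal tier: $3,557,600 ÷ 4 = $889,400 apiece.
Remainder $5,335,900 by residents (total 7,919): Redwood Township 855,064.67 → $855,100; Thornfield Precinct 1,454,755.41 → $1,454,800; West Borough 478,404.98 → $478,400; Harbor Zone 2,547,674.95 → $2,547,700.
Rounding difference −$100 on remainder applied to Harbor Zone.
Totals: Redwood Township $889,400 + $855,100 = $1,744,500; Thornfield Precinct $889,400 + $1,454,800 = $2,344,200; West Borough $889,400 + $478,400 = $1,367,800; Harbor Zone $889,400 + $2,547,600 = $3,437,000.

Redwood Township: $1,744,500; Thornfield Precinct: $2,344,200; West Borough: $1,367,800; Harbor Zone: $3,437,000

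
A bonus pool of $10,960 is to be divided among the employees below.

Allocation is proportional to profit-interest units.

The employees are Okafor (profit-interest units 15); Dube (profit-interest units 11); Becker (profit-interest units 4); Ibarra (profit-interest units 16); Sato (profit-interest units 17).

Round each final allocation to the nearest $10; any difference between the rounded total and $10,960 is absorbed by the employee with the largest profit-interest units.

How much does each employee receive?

Total profit-interest units = 15 + 11 + 4 + 16 + 17 = 63.
Raw shares: Okafor 2,609.52; Dube 1,913.65; Becker 695.87; Ibarra 2,783.49; Sato 2,957.46.
Rounded to nearest $10: Okafor $2,610; Dube $1,910; Becker $700; Ibarra $2,780; Sato $2,960. Sum = $10,960.
Sum already equals the total — no adjustment.

Okafor: $2,610; Dube: $1,910; Becker: $700; Ibarra: $2,780; Sato: $2,960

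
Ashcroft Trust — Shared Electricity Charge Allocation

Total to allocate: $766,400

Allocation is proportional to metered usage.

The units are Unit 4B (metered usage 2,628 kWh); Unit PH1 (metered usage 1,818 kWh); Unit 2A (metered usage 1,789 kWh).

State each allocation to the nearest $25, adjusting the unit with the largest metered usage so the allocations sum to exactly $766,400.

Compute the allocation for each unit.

Metered usage total: 2,628 + 1,818 + 1,789 = 6,235.
Pro-rata amounts: Unit 4B 323,031.15; Unit PH1 223,466.75; Unit 2A 219,902.10.
After rounding ($25): Unit 4B $323,025; Unit PH1 $223,475; Unit 2A $219,900. Sum = $766,400.
Rounded total matches; no reconciliation needed.

Unit 4B: $323,025 · Unit PH1: $223,475 · Unit 2A: $219,900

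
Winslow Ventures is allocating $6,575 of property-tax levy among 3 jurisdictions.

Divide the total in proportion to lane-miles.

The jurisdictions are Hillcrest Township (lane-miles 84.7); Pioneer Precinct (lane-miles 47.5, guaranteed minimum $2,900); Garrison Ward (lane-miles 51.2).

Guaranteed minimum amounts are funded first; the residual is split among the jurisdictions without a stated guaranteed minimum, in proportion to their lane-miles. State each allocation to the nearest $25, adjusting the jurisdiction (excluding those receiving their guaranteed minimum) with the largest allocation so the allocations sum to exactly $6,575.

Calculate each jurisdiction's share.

Hillcrest Township: $2,300 | Pioneer Precinct: $2,900 | Garrison Ward: $1,375

Minimums first: Pioneer Precinct $2,900. Balance $3,675.
Balance split over remaining lane-miles 135.9: Hillcrest Township 2,290.45 → $2,300; Garrison Ward 1,384.55 → $1,375.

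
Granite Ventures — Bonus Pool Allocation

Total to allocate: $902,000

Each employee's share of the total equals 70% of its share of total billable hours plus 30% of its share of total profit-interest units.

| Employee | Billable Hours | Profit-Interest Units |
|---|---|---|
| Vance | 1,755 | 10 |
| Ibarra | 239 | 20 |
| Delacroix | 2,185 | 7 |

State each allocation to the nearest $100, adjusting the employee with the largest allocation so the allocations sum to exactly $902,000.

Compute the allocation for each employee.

Vance: $338,300; Ibarra: $182,400; Delacroix: $381,300

Totals — billable hours 4,179, profit-interest units 37.
Blended shares (70% billable hours + 30% profit-interest units): Vance 0.3751; Ibarra 0.2022; Delacroix 0.4228.
Unrounded shares: Vance 338,295.94; Ibarra 182,380.49; Delacroix 381,323.57.
After rounding ($100): Vance $338,300; Ibarra $182,400; Delacroix $381,300. Sum = $902,000.
Rounded total matches; no reconciliation needed.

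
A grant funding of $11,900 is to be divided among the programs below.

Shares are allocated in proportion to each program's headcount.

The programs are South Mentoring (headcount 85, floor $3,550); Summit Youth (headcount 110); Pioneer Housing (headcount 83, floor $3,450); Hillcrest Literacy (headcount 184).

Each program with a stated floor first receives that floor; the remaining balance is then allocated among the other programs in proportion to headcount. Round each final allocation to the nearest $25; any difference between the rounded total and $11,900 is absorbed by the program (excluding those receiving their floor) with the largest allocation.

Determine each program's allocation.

South Mentoring: $3,550 · Summit Youth: $1,825 · Pioneer Housing: $3,450 · Hillcrest Literacy: $3,075

Guaranteed amounts: South Mentoring $3,550; Pioneer Housing $3,450. Remaining pool $4,900.
Remaining pool split over remaining headcount 294: Summit Youth 1,833.33 → $1,825; Hillcrest Literacy 3,066.67 → $3,075.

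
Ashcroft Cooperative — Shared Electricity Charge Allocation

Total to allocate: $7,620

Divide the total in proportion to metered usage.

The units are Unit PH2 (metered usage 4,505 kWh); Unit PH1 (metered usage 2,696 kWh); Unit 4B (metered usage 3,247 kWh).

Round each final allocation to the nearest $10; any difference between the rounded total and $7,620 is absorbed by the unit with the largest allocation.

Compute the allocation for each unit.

Unit PH2: $3,280 · Unit PH1: $1,970 · Unit 4B: $2,370

Sum of metered usage: 10,448.
Pro-rata amounts: Unit PH2 4,505/10,448 × $7,620 = 3,285.61; Unit PH1 2,696/10,448 × $7,620 = 1,966.26; Unit 4B 3,247/10,448 × $7,620 = 2,368.12.
After rounding ($10): Unit PH2 $3,290; Unit PH1 $1,970; Unit 4B $2,370. Sum = $7,630.
Difference $7,620 − $7,630 = −$10 applied to largest allocation (Unit PH2): Unit PH2 becomes $3,280.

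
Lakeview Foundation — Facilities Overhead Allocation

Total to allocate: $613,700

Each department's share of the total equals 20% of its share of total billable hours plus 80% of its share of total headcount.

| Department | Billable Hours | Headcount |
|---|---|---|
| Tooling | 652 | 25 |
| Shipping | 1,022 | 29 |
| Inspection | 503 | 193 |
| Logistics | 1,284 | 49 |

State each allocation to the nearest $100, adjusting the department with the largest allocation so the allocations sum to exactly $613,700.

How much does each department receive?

Tooling: $64,600 · Shipping: $84,300 · Inspection: $338,000 · Logistics: $126,800

Totals — billable hours 3,461, headcount 296.
Combined weights (20% billable hours + 80% headcount): Tooling 0.1052; Shipping 0.1374; Inspection 0.5507; Logistics 0.2066.
Pro-rata amounts: Tooling 64,588.57; Shipping 84,344.75; Inspection 337,957.45; Logistics 126,809.22.
Rounded to nearest $100: Tooling $64,600; Shipping $84,300; Inspection $338,000; Logistics $126,800. Sum = $613,700.
No rounding difference to absorb.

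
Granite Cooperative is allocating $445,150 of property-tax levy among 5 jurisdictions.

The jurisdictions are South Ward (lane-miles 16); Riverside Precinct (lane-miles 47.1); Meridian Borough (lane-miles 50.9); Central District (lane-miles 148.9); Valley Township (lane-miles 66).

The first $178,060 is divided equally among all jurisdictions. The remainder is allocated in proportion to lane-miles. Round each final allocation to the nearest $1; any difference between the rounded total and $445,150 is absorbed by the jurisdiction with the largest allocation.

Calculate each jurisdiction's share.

South Ward: $48,605 · Riverside Precinct: $73,861 · Meridian Borough: $76,946 · Central District: $156,529 · Valley Township: $89,209

First tranche $178,060 split equally: $35,612 each.
Remainder $267,090 by lane-miles (total 328.9): South Ward 12,993.13 → $12,993; Riverside Precinct 38,248.52 → $38,249; Meridian Borough 41,334.39 → $41,334; Central District 120,917.30 → $120,917; Valley Township 53,596.66 → $53,597.
Totals: South Ward $35,612 + $12,993 = $48,605; Riverside Precinct $35,612 + $38,249 = $73,861; Meridian Borough $35,612 + $41,334 = $76,946; Central District $35,612 + $120,917 = $156,529; Valley Township $35,612 + $53,597 = $89,209.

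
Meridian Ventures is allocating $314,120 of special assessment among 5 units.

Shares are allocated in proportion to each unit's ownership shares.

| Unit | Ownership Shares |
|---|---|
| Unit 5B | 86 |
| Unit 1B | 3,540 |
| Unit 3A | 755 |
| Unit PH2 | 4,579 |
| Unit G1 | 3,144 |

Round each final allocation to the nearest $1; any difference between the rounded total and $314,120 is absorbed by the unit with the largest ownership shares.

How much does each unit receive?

Total ownership shares = 86 + 3,540 + 755 + 4,579 + 3,144 = 12,104.
Pro-rata amounts: Unit 5B 2,231.85; Unit 1B 91,869.20; Unit 3A 19,593.57; Unit PH2 118,833.07; Unit G1 81,592.31.
Rounded to nearest $1: Unit 5B $2,232; Unit 1B $91,869; Unit 3A $19,594; Unit PH2 $118,833; Unit G1 $81,592. Sum = $314,120.
No rounding difference to absorb.

Unit 5B: $2,232 | Unit 1B: $91,869 | Unit 3A: $19,594 | Unit PH2: $118,833 | Unit G1: $81,592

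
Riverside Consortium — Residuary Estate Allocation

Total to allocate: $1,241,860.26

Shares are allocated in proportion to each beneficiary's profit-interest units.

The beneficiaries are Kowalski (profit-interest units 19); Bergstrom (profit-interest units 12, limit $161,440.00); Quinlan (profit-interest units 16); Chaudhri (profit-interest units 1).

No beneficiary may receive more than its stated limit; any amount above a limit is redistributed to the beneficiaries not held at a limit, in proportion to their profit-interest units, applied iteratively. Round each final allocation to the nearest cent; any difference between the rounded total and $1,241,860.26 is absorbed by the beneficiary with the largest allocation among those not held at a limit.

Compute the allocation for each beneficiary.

Kowalski: $570,221.81; Bergstrom: $161,440.00; Quinlan: $480,186.78; Chaudhri: $30,011.67

Profit-interest units total: 48.
Unconstrained shares: Kowalski 491,569.6863; Bergstrom 310,465.0650; Quinlan 413,953.4200; Chaudhri 25,872.0887.
Held at cap: Bergstrom ($161,440.00); residual $1,080,420.26 reallocated over remaining profit-interest units 36.
Remaining shares: Kowalski 570,221.8039 → $570,221.80; Quinlan 480,186.7822 → $480,186.78; Chaudhri 30,011.6739 → $30,011.67.
Rounding difference +$0.01 applied to Kowalski → $570,221.81.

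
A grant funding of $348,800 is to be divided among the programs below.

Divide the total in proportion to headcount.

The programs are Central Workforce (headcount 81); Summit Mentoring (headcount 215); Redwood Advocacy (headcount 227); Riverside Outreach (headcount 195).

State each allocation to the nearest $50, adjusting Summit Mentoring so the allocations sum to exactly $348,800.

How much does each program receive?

Central Workforce: $39,350 · Summit Mentoring: $104,400 · Redwood Advocacy: $110,300 · Riverside Outreach: $94,750

Combined headcount = 718.
Raw shares: Central Workforce 81/718 × $348,800 = 39,349.30; Summit Mentoring 215/718 × $348,800 = 104,445.68; Redwood Advocacy 227/718 × $348,800 = 110,275.21; Riverside Outreach 195/718 × $348,800 = 94,729.81.
Rounded to nearest $50: Central Workforce $39,350; Summit Mentoring $104,450; Redwood Advocacy $110,300; Riverside Outreach $94,750. Sum = $348,850.
Difference $348,800 − $348,850 = −$50 applied to Summit Mentoring: Summit Mentoring becomes $104,400.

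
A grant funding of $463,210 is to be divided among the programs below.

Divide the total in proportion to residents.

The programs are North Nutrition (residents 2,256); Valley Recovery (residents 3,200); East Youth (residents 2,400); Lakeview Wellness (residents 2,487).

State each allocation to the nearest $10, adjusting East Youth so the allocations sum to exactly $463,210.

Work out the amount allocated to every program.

Sum of residents: 10,343.
Proportional shares: North Nutrition 2,256/10,343 × $463,210 = 101,034.69; Valley Recovery 3,200/10,343 × $463,210 = 143,311.61; East Youth 2,400/10,343 × $463,210 = 107,483.71; Lakeview Wellness 2,487/10,343 × $463,210 = 111,379.99.
After rounding ($10): North Nutrition $101,030; Valley Recovery $143,310; East Youth $107,480; Lakeview Wellness $111,380. Sum = $463,200.
Difference $463,210 − $463,200 = +$10 applied to East Youth: East Youth becomes $107,490.

North Nutrition: $101,030 · Valley Recovery: $143,310 · East Youth: $107,490 · Lakeview Wellness: $111,380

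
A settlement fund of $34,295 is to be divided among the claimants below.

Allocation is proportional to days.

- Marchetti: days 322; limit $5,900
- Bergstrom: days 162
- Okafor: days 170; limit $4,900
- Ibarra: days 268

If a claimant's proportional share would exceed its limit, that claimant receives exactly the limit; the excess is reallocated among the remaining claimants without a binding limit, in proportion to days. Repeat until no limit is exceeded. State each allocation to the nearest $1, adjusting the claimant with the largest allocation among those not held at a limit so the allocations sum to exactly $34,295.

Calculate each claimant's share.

Marchetti: $5,900; Bergstrom: $8,852; Okafor: $4,900; Ibarra: $14,643

Sum of days: 922.
Pro-rata shares before constraints: Marchetti 11,977.21; Bergstrom 6,025.80; Okafor 6,323.37; Ibarra 9,968.61.
Held at cap: Marchetti ($5,900), Okafor ($4,900); balance $23,495 reallocated over remaining days 430.
Redistributed shares: Bergstrom 8,851.60 → $8,852; Ibarra 14,643.40 → $14,643.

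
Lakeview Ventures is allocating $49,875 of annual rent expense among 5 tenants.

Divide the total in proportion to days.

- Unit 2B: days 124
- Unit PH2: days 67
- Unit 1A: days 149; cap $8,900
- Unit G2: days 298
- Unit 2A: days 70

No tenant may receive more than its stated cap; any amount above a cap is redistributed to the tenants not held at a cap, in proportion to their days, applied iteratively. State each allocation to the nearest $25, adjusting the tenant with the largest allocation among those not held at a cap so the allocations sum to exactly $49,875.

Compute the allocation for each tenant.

Unit 2B: $9,100; Unit PH2: $4,900; Unit 1A: $8,900; Unit G2: $21,850; Unit 2A: $5,125

Combined days = 708.
Pro-rata shares before constraints: Unit 2B 8,735.17; Unit PH2 4,719.81; Unit 1A 10,496.29; Unit G2 20,992.58; Unit 2A 4,931.14.
Cap binds for Unit 1A ($8,900); remaining pool $40,975 reallocated over remaining days 559.
Remaining shares: Unit 2B 9,089.27 → $9,100; Unit PH2 4,911.14 → $4,900; Unit G2 21,843.56 → $21,850; Unit 2A 5,131.04 → $5,125.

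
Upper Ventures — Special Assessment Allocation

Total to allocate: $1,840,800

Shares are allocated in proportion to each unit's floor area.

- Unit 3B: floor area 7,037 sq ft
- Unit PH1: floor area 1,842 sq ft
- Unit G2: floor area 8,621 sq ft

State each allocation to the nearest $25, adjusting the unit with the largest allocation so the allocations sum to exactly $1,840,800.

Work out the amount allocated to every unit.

Sum of floor area: 17,500.
Raw shares: Unit 3B 7,037/17,500 × $1,840,800 = 740,211.98; Unit PH1 1,842/17,500 × $1,840,800 = 193,757.35; Unit G2 8,621/17,500 × $1,840,800 = 906,830.67.
Rounded to nearest $25: Unit 3B $740,200; Unit PH1 $193,750; Unit G2 $906,825. Sum = $1,840,775.
Difference $1,840,800 − $1,840,775 = +$25 applied to largest allocation (Unit G2): Unit G2 becomes $906,850.

Unit 3B: $740,200 · Unit PH1: $193,750 · Unit G2: $906,850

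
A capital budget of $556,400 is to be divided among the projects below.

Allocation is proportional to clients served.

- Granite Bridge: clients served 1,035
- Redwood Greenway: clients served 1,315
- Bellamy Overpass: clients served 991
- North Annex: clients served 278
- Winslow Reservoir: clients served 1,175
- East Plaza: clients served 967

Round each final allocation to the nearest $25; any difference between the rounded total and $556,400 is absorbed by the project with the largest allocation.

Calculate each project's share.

Combined clients served = 5,761.
Proportional shares: Granite Bridge 1,035/5,761 × $556,400 = 99,960.77; Redwood Greenway 1,315/5,761 × $556,400 = 127,003.30; Bellamy Overpass 991/5,761 × $556,400 = 95,711.23; North Annex 278/5,761 × $556,400 = 26,849.37; Winslow Reservoir 1,175/5,761 × $556,400 = 113,482.03; East Plaza 967/5,761 × $556,400 = 93,393.30.
Rounded to nearest $25: Granite Bridge $99,950; Redwood Greenway $127,000; Bellamy Overpass $95,700; North Annex $26,850; Winslow Reservoir $113,475; East Plaza $93,400. Sum = $556,375.
Difference $556,400 − $556,375 = +$25 applied to largest allocation (Redwood Greenway): Redwood Greenway becomes $127,025.

Granite Bridge: $99,950 | Redwood Greenway: $127,025 | Bellamy Overpass: $95,700 | North Annex: $26,850 | Winslow Reservoir: $113,475 | East Plaza: $93,400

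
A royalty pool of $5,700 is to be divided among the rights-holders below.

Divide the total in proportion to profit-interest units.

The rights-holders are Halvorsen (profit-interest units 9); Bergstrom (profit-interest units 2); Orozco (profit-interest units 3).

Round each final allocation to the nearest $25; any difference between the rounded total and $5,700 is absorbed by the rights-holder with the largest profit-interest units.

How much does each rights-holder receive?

Sum of profit-interest units: 14.
Proportional shares: Halvorsen 9/14 × $5,700 = 3,664.29; Bergstrom 2/14 × $5,700 = 814.29; Orozco 3/14 × $5,700 = 1,221.43.
After rounding ($25): Halvorsen $3,675; Bergstrom $825; Orozco $1,225. Sum = $5,725.
Difference $5,700 − $5,725 = −$25 applied to largest profit-interest units (Halvorsen): Halvorsen becomes $3,650.

Halvorsen: $3,650; Bergstrom: $825; Orozco: $1,225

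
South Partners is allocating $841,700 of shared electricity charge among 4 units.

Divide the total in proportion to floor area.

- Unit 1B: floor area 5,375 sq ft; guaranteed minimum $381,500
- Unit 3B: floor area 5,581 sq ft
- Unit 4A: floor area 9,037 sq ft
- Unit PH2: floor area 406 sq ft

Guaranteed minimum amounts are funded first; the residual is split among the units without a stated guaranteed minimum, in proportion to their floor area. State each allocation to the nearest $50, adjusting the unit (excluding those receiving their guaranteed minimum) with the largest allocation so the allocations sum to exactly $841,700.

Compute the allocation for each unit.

Unit 1B: $381,500 · Unit 3B: $170,950 · Unit 4A: $276,800 · Unit PH2: $12,450

Minimums first: Unit 1B $381,500. Balance $460,200.
Balance split over remaining floor area 15,024: Unit 3B 170,951.56 → $170,950; Unit 4A 276,812.26 → $276,800; Unit PH2 12,436.18 → $12,450.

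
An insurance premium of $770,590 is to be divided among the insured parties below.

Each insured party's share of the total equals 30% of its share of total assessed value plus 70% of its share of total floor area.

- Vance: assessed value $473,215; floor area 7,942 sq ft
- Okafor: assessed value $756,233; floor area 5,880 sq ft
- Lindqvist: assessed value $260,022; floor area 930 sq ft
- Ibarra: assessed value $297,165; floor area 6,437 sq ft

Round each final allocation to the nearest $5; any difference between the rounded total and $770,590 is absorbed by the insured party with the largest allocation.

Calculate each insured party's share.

Totals — assessed value 1,786,635, floor area 21,189.
Combined weights (30% assessed value + 70% floor area): Vance 0.3418; Okafor 0.3212; Lindqvist 0.0744; Ibarra 0.2626.
Proportional shares: Vance 263,411.66; Okafor 247,539.25; Lindqvist 57,320.09; Ibarra 202,319.01.
Rounded to nearest $5: Vance $263,410; Okafor $247,540; Lindqvist $57,320; Ibarra $202,320. Sum = $770,590.
Sum already equals the total — no adjustment.

Vance: $263,410 | Okafor: $247,540 | Lindqvist: $57,320 | Ibarra: $202,320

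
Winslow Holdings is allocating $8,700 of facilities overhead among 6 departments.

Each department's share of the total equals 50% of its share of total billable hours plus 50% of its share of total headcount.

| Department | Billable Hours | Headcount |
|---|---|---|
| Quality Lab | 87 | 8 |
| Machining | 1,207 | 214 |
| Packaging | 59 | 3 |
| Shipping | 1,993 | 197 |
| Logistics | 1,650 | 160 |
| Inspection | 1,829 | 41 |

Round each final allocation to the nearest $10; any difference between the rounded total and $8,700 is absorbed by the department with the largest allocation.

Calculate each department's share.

Billable hours total 6,825; headcount total 623.
Blended shares (50% billable hours + 50% headcount): Quality Lab 0.0128; Machining 0.2602; Packaging 0.0067; Shipping 0.3041; Logistics 0.2493; Inspection 0.1669.
Unrounded shares: Quality Lab 111.31; Machining 2,263.52; Packaging 58.55; Shipping 2,645.79; Logistics 2,168.82; Inspection 1,452.01.
At nearest $10: Quality Lab $110; Machining $2,260; Packaging $60; Shipping $2,650; Logistics $2,170; Inspection $1,450. Sum = $8,700.
Rounded total matches; no reconciliation needed.

Quality Lab: $110 · Machining: $2,260 · Packaging: $60 · Shipping: $2,650 · Logistics: $2,170 · Inspection: $1,450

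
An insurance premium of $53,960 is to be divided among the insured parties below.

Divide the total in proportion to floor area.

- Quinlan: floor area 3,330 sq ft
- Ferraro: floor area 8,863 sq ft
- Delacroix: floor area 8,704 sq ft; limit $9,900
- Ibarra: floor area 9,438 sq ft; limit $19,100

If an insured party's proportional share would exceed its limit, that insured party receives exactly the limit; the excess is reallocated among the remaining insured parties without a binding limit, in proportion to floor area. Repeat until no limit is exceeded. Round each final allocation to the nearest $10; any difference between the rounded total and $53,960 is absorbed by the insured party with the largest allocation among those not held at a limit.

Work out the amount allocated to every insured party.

Total floor area = 30,335.
Proportional shares (ignoring caps): Quinlan 5,923.42; Ferraro 15,765.53; Delacroix 15,482.70; Ibarra 16,788.35.
Capped: Delacroix ($9,900); residual $44,060 reallocated over remaining floor area 21,631.
Capped: Ibarra ($19,100); residual $24,960 reallocated over remaining floor area 12,193.
Redistributed shares: Quinlan 6,816.76 → $6,820; Ferraro 18,143.24 → $18,140.

Quinlan: $6,820; Ferraro: $18,140; Delacroix: $9,900; Ibarra: $19,100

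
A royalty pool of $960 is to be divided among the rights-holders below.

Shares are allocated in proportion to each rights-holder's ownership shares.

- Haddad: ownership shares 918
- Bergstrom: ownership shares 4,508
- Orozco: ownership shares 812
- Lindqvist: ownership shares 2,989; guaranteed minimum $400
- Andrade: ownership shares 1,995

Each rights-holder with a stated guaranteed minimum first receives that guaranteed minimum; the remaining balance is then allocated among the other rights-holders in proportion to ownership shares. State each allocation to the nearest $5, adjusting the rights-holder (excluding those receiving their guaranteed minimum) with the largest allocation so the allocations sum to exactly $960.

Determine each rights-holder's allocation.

Fund the minimums — Lindqvist $400. Balance $560.
Balance split over remaining ownership shares 8,233: Haddad 62.44 → $60; Bergstrom 306.63 → $305; Orozco 55.23 → $55; Andrade 135.70 → $135.
Rounding difference +$5 applied to Bergstrom → $310.

Haddad: $60; Bergstrom: $310; Orozco: $55; Lindqvist: $400; Andrade: $135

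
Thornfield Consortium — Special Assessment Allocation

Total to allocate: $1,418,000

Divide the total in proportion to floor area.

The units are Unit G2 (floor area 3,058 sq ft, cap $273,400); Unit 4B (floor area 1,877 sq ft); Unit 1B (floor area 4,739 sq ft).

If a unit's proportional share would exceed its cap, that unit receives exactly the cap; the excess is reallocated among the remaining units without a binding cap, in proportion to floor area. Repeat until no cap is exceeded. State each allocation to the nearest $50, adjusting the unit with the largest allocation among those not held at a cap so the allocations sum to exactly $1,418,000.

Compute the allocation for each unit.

Unit G2: $273,400 | Unit 4B: $324,750 | Unit 1B: $819,850

Sum of floor area: 9,674.
Proportional shares (ignoring caps): Unit G2 448,236.92; Unit 4B 275,127.77; Unit 1B 694,635.31.
Cap binds for Unit G2 ($273,400); remaining pool $1,144,600 reallocated over remaining floor area 6,616.
Shares after redistribution: Unit 4B 324,730.08 → $324,750; Unit 1B 819,869.92 → $819,850.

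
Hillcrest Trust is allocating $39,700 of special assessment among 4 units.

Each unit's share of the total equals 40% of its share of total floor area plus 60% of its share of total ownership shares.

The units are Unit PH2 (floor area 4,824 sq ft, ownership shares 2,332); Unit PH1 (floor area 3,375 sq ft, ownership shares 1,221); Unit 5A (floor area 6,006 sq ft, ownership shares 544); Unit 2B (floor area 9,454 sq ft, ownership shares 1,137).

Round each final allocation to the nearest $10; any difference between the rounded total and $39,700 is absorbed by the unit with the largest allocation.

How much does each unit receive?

Unit PH2: $13,850 | Unit PH1: $7,820 | Unit 5A: $6,510 | Unit 2B: $11,520

Totals — floor area 23,659, ownership shares 5,234.
Combined weights (40% floor area + 60% ownership shares): Unit PH2 0.3489; Unit PH1 0.1970; Unit 5A 0.1639; Unit 2B 0.2902.
Unrounded shares: Unit PH2 13,850.85; Unit PH1 7,822.10; Unit 5A 6,507.00; Unit 2B 11,520.06.
Rounded to nearest $10: Unit PH2 $13,850; Unit PH1 $7,820; Unit 5A $6,510; Unit 2B $11,520. Sum = $39,700.
No rounding difference to absorb.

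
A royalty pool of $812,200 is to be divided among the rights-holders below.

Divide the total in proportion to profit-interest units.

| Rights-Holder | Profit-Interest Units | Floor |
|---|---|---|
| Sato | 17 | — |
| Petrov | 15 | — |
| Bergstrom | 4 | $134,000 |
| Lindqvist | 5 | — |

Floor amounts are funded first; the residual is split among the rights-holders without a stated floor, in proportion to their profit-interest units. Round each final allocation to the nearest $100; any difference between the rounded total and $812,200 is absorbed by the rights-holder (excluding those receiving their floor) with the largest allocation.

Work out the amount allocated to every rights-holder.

Guaranteed amounts: Bergstrom $134,000. Remaining pool $678,200.
Remaining pool split over remaining profit-interest units 37: Sato 311,605.41 → $311,600; Petrov 274,945.95 → $274,900; Lindqvist 91,648.65 → $91,600.
Rounding difference +$100 applied to Sato → $311,700.

Sato: $311,700; Petrov: $274,900; Bergstrom: $134,000; Lindqvist: $91,600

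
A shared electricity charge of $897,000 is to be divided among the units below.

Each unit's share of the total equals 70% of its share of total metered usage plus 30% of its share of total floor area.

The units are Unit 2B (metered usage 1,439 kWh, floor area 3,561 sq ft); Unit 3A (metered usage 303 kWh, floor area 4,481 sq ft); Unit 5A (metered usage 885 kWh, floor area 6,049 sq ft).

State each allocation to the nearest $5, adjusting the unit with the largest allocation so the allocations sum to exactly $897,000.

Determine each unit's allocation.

Metered usage total 2,627; floor area total 14,091.
Composite weights (70% metered usage + 30% floor area): Unit 2B 0.4593; Unit 3A 0.1761; Unit 5A 0.3646.
Raw shares: Unit 2B 411,952.22; Unit 3A 157,997.41; Unit 5A 327,050.38.
After rounding ($5): Unit 2B $411,950; Unit 3A $157,995; Unit 5A $327,050. Sum = $896,995.
Difference $897,000 − $896,995 = +$5 applied to largest allocation (Unit 2B): Unit 2B becomes $411,955.

Unit 2B: $411,955; Unit 3A: $157,995; Unit 5A: $327,050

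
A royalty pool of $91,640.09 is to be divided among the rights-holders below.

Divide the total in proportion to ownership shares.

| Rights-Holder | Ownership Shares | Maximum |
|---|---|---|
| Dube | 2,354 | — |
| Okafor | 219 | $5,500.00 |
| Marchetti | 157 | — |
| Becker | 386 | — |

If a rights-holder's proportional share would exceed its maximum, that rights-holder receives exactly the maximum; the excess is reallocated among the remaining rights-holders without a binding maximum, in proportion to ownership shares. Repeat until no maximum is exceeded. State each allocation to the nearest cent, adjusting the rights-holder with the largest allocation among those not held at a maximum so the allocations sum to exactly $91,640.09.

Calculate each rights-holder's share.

Dube: $69,994.39; Okafor: $5,500.00; Marchetti: $4,668.28; Becker: $11,477.42

Combined ownership shares = 3,116.
Pro-rata shares before constraints: Dube 69,230.0295; Okafor 6,440.6867; Marchetti 4,617.2959; Becker 11,352.0779.
Capped: Okafor ($5,500.00); residual $86,140.09 reallocated over remaining ownership shares 2,897.
Shares after redistribution: Dube 69,994.3983 → $69,994.40; Marchetti 4,668.2755 → $4,668.28; Becker 11,477.4162 → $11,477.42.
Rounding difference −$0.01 applied to Dube → $69,994.39.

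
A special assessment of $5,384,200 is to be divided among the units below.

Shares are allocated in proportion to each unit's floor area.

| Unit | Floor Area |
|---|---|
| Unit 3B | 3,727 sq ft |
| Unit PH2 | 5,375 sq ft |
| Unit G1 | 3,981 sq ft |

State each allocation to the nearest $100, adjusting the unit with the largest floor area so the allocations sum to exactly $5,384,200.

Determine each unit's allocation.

Unit 3B: $1,533,800; Unit PH2: $2,212,100; Unit G1: $1,638,300

Floor area total: 3,727 + 5,375 + 3,981 = 13,083.
Unrounded shares: Unit 3B 1,533,815.90; Unit PH2 2,212,036.61; Unit G1 1,638,347.49.
After rounding ($100): Unit 3B $1,533,800; Unit PH2 $2,212,000; Unit G1 $1,638,300. Sum = $5,384,100.
Difference $5,384,200 − $5,384,100 = +$100 applied to largest floor area (Unit PH2): Unit PH2 becomes $2,212,100.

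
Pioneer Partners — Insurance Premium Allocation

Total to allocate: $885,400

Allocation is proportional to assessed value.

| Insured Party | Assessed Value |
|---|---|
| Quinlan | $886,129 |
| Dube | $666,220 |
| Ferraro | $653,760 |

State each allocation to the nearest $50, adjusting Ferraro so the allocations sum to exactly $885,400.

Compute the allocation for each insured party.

Sum of assessed value: 2,206,109.
Unrounded shares: Quinlan 886,129/2,206,109 × $885,400 = 355,639.10; Dube 666,220/2,206,109 × $885,400 = 267,380.80; Ferraro 653,760/2,206,109 × $885,400 = 262,380.10.
Rounded to nearest $50: Quinlan $355,650; Dube $267,400; Ferraro $262,400. Sum = $885,450.
Difference $885,400 − $885,450 = −$50 applied to Ferraro: Ferraro becomes $262,350.

Quinlan: $355,650; Dube: $267,400; Ferraro: $262,350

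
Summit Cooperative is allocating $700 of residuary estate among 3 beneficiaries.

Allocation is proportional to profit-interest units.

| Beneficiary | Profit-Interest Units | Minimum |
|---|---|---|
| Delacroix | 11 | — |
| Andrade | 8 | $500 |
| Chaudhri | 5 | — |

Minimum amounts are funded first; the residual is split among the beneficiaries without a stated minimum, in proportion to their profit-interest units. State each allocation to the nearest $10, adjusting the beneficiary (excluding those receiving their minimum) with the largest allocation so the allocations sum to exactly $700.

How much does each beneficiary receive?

Delacroix: $140 | Andrade: $500 | Chaudhri: $60

Fund the minimums — Andrade $500. Residual $200.
Residual split over remaining profit-interest units 16: Delacroix 137.50 → $140; Chaudhri 62.50 → $60.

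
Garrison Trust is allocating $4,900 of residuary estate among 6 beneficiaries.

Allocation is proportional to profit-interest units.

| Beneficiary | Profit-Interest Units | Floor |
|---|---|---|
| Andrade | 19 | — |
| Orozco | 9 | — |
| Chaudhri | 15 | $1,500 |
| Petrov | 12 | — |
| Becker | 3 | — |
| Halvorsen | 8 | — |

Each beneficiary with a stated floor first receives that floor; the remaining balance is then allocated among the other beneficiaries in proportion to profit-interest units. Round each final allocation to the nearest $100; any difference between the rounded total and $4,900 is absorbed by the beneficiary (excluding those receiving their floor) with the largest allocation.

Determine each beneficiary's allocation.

Andrade: $1,300 · Orozco: $600 · Chaudhri: $1,500 · Petrov: $800 · Becker: $200 · Halvorsen: $500

Minimums first: Chaudhri $1,500. Residual $3,400.
Residual split over remaining profit-interest units 51: Andrade 1,266.67 → $1,300; Orozco 600.00 → $600; Petrov 800.00 → $800; Becker 200.00 → $200; Halvorsen 533.33 → $500.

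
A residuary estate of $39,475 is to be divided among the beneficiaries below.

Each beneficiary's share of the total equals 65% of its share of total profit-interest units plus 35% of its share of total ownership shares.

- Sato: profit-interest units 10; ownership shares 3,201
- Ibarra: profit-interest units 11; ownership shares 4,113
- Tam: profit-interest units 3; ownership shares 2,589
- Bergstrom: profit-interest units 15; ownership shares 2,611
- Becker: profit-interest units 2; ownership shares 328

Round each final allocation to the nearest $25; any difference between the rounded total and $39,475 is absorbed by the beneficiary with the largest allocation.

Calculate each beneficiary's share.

Totals — profit-interest units 41, ownership shares 12,842.
Composite weights (65% profit-interest units + 35% ownership shares): Sato 0.2458; Ibarra 0.2865; Tam 0.1181; Bergstrom 0.3090; Becker 0.0406.
Proportional shares: Sato 9,702.07; Ibarra 11,309.08; Tam 4,662.88; Bergstrom 12,196.43; Becker 1,604.53.
After rounding ($25): Sato $9,700; Ibarra $11,300; Tam $4,675; Bergstrom $12,200; Becker $1,600. Sum = $39,475.
Sum already equals the total — no adjustment.

Sato: $9,700 | Ibarra: $11,300 | Tam: $4,675 | Bergstrom: $12,200 | Becker: $1,600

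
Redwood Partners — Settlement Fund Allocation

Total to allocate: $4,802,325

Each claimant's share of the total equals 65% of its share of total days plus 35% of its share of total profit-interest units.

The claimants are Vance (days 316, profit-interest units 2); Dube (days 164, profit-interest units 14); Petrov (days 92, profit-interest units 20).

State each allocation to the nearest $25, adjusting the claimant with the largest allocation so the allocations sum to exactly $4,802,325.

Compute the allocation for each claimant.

Vance: $1,817,850; Dube: $1,548,625; Petrov: $1,435,850

Days total 572; profit-interest units total 36.
Blended shares (65% days + 35% profit-interest units): Vance 0.3785; Dube 0.3225; Petrov 0.2990.
Raw shares: Vance 1,817,849.79; Dube 1,548,628.54; Petrov 1,435,846.67.
Rounded to nearest $25: Vance $1,817,850; Dube $1,548,625; Petrov $1,435,850. Sum = $4,802,325.
Rounded total matches; no reconciliation needed.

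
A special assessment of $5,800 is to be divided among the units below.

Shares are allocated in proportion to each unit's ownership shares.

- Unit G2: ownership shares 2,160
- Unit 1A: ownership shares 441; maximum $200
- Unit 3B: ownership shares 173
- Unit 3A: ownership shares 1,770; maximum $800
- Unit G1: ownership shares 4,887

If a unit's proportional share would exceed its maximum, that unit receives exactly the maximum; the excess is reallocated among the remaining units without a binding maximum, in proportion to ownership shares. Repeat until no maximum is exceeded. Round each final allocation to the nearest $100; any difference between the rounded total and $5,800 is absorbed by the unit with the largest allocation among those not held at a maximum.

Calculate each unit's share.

Unit G2: $1,400 | Unit 1A: $200 | Unit 3B: $100 | Unit 3A: $800 | Unit G1: $3,300

Ownership shares total: 9,431.
Unconstrained shares: Unit G2 1,328.39; Unit 1A 271.21; Unit 3B 106.39; Unit 3A 1,088.54; Unit G1 3,005.47.
Capped: Unit 1A ($200), Unit 3A ($800); remaining pool $4,800 reallocated over remaining ownership shares 7,220.
Shares after redistribution: Unit G2 1,436.01 → $1,400; Unit 3B 115.01 → $100; Unit G1 3,248.98 → $3,200.
Rounding difference +$100 applied to Unit G1 → $3,300.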